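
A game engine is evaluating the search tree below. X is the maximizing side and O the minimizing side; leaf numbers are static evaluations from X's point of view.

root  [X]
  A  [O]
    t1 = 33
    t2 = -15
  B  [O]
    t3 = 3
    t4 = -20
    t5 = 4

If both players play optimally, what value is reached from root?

-15

A (O): min(33, -15) = -15
B (O): min(3, -20, 4) = -20
root (X): max(-15, -20) = -15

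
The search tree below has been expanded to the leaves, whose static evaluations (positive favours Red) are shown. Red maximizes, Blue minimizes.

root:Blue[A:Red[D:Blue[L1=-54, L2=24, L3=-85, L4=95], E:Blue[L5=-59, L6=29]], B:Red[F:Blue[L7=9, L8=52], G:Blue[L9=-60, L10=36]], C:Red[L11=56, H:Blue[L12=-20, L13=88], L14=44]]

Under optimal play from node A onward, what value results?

-59

D (Blue): min(-54, 24, -85, 95) = -85
E (Blue): min(-59, 29) = -59
A (Red): max(-85, -59) = -59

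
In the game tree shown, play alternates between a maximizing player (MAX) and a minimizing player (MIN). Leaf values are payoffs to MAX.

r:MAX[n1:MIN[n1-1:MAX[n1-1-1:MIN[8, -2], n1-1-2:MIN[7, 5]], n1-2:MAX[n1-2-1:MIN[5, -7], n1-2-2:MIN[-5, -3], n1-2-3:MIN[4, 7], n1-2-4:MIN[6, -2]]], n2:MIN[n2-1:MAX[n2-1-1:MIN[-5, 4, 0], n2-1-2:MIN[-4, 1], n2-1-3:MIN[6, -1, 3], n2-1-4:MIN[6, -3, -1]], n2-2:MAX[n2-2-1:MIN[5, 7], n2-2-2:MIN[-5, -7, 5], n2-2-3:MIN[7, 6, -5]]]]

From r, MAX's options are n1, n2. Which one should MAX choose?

n1-1-1 (MIN): min(8, -2) = -2
n1-1-2 (MIN): min(7, 5) = 5
n1-1 (MAX): max(-2, 5) = 5
n1-2-1 (MIN): min(5, -7) = -7
n1-2-2 (MIN): min(-5, -3) = -5
n1-2-3 (MIN): min(4, 7) = 4
n1-2-4 (MIN): min(6, -2) = -2
n1-2 (MAX): max(-7, -5, 4, -2) = 4
n1 (MIN): min(5, 4) = 4
n2-1-1 (MIN): min(-5, 4, 0) = -5
n2-1-2 (MIN): min(-4, 1) = -4
n2-1-3 (MIN): min(6, -1, 3) = -1
n2-1-4 (MIN): min(6, -3, -1) = -3
n2-1 (MAX): max(-5, -4, -1, -3) = -1
n2-2-1 (MIN): min(5, 7) = 5
n2-2-2 (MIN): min(-5, -7, 5) = -7
n2-2-3 (MIN): min(7, 6, -5) = -5
n2-2 (MAX): max(5, -7, -5) = 5
n2 (MIN): min(-1, 5) = -1
r (MAX): max(4, -1) = 4
MAX at r wants the highest of {n1=4, n2=-1}, so chooses n1.

n1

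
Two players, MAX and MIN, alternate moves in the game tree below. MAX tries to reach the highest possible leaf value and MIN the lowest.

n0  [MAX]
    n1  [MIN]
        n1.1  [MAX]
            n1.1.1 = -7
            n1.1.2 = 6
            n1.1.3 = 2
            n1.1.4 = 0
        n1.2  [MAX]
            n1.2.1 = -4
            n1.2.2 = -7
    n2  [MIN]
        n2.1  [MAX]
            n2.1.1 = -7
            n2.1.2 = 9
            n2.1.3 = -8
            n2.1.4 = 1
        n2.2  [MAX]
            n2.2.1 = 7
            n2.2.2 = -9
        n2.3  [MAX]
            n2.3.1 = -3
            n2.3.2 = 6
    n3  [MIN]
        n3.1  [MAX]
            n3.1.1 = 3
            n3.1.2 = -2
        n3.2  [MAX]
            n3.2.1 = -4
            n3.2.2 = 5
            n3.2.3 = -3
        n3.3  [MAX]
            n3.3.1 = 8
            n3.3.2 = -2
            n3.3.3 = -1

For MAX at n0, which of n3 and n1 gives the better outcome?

n3.1 (MAX): max(3, -2) = 3
n3.2 (MAX): max(-4, 5, -3) = 5
n3.3 (MAX): max(8, -2, -1) = 8
n3 (MIN): min(3, 5, 8) = 3
n1.1 (MAX): max(-7, 6, 2, 0) = 6
n1.2 (MAX): max(-4, -7) = -4
n1 (MIN): min(6, -4) = -4
MAX prefers the higher value; n3=3, n1=-4. n3 is better since 3 > -4.

n3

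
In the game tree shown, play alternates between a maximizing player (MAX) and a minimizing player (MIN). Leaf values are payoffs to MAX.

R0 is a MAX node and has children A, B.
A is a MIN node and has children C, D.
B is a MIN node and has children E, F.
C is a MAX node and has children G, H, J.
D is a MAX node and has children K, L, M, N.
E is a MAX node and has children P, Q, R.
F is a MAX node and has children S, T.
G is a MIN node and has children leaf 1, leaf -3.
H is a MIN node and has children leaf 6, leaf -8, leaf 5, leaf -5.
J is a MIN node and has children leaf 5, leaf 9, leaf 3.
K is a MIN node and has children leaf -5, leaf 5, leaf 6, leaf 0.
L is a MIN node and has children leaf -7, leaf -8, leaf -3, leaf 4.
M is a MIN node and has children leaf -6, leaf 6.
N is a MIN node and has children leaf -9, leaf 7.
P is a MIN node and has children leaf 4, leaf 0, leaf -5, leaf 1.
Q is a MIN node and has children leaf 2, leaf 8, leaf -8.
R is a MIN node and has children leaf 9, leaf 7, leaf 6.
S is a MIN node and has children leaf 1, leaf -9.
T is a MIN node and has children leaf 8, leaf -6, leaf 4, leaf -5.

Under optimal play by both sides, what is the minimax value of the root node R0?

-5

G (MIN): min(1, -3) = -3
H (MIN): min(6, -8, 5, -5) = -8
J (MIN): min(5, 9, 3) = 3
C (MAX): max(-3, -8, 3) = 3
K (MIN): min(-5, 5, 6, 0) = -5
L (MIN): min(-7, -8, -3, 4) = -8
M (MIN): min(-6, 6) = -6
N (MIN): min(-9, 7) = -9
D (MAX): max(-5, -8, -6, -9) = -5
A (MIN): min(3, -5) = -5
P (MIN): min(4, 0, -5, 1) = -5
Q (MIN): min(2, 8, -8) = -8
R (MIN): min(9, 7, 6) = 6
E (MAX): max(-5, -8, 6) = 6
S (MIN): min(1, -9) = -9
T (MIN): min(8, -6, 4, -5) = -6
F (MAX): max(-9, -6) = -6
B (MIN): min(6, -6) = -6
R0 (MAX): max(-5, -6) = -5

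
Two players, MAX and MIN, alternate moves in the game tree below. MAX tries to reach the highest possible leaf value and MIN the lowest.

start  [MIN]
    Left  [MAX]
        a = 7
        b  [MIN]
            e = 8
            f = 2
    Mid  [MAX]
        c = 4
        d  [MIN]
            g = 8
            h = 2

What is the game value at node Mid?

4

d (MIN): min(8, 2) = 2
Mid (MAX): max(4, 2) = 4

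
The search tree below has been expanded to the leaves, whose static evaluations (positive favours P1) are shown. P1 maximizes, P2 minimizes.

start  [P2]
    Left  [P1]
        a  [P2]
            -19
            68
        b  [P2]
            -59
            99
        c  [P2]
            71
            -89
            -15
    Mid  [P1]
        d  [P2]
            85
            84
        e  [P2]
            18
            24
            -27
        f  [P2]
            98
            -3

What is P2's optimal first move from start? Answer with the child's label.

Left

a (P2): min(-19, 68) = -19
b (P2): min(-59, 99) = -59
c (P2): min(71, -89, -15) = -89
Left (P1): max(-19, -59, -89) = -19
d (P2): min(85, 84) = 84
e (P2): min(18, 24, -27) = -27
f (P2): min(98, -3) = -3
Mid (P1): max(84, -27, -3) = 84
start (P2): min(-19, 84) = -19
P2 at start wants the lowest of {Left=-19, Mid=84}, so chooses Left.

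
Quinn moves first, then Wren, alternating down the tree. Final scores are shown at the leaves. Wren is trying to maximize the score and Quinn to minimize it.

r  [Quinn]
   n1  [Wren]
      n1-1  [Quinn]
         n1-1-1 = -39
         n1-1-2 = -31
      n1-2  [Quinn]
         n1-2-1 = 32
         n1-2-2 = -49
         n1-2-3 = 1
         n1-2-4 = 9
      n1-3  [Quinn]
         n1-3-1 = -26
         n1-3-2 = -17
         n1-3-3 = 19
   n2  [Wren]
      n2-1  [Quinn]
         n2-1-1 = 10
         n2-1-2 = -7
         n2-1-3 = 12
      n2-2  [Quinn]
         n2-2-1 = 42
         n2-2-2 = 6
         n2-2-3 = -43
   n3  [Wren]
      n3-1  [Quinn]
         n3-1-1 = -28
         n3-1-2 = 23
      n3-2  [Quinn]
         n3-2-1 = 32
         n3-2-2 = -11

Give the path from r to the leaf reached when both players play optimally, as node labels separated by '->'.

n1-1 (Quinn): min(-39, -31) = -39
n1-2 (Quinn): min(32, -49, 1, 9) = -49
n1-3 (Quinn): min(-26, -17, 19) = -26
n1 (Wren): max(-39, -49, -26) = -26
n2-1 (Quinn): min(10, -7, 12) = -7
n2-2 (Quinn): min(42, 6, -43) = -43
n2 (Wren): max(-7, -43) = -7
n3-1 (Quinn): min(-28, 23) = -28
n3-2 (Quinn): min(32, -11) = -11
n3 (Wren): max(-28, -11) = -11
r (Quinn): min(-26, -7, -11) = -26
At r, Quinn picks n1 (lowest: -26).
At n1, Wren picks n1-3 (highest: -26).
At n1-3, Quinn picks n1-3-1 (lowest: -26).
Terminal value -26.

r -> n1 -> n1-3 -> n1-3-1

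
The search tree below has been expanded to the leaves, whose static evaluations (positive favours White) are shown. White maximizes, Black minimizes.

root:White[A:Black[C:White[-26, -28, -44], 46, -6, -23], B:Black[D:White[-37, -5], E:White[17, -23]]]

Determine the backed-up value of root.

C (White): max(-26, -28, -44) = -26
A (Black): min(-26, 46, -6, -23) = -26
D (White): max(-37, -5) = -5
E (White): max(17, -23) = 17
B (Black): min(-5, 17) = -5
root (White): max(-26, -5) = -5

-5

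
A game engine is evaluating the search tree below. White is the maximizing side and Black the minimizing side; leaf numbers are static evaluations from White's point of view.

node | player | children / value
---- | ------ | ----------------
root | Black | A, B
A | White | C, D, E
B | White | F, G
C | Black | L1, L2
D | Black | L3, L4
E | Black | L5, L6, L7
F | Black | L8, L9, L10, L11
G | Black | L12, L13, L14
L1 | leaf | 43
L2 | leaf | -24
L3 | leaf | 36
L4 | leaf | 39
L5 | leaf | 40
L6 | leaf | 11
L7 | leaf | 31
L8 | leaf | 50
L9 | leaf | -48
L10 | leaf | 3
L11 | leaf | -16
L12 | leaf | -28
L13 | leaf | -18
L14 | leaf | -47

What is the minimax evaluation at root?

C (Black): min(43, -24) = -24
D (Black): min(36, 39) = 36
E (Black): min(40, 11, 31) = 11
A (White): max(-24, 36, 11) = 36
F (Black): min(50, -48, 3, -16) = -48
G (Black): min(-28, -18, -47) = -47
B (White): max(-48, -47) = -47
root (Black): min(36, -47) = -47

-47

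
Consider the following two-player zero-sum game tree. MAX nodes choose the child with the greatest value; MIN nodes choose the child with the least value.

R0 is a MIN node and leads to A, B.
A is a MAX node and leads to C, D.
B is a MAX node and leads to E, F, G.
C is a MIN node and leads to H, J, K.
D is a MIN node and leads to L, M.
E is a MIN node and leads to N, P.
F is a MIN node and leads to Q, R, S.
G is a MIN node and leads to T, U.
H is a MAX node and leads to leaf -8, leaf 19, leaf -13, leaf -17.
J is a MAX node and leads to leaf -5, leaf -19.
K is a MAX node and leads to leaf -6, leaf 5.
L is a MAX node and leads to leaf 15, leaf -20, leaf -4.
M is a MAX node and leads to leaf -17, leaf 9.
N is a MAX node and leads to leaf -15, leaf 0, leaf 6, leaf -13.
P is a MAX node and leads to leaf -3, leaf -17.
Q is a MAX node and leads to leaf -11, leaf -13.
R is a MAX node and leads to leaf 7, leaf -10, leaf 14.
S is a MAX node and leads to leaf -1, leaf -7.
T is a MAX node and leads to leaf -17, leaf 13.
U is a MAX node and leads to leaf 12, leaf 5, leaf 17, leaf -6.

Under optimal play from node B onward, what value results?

13

N (MAX): max(-15, 0, 6, -13) = 6
P (MAX): max(-3, -17) = -3
E (MIN): min(6, -3) = -3
Q (MAX): max(-11, -13) = -11
R (MAX): max(7, -10, 14) = 14
S (MAX): max(-1, -7) = -1
F (MIN): min(-11, 14, -1) = -11
T (MAX): max(-17, 13) = 13
U (MAX): max(12, 5, 17, -6) = 17
G (MIN): min(13, 17) = 13
B (MAX): max(-3, -11, 13) = 13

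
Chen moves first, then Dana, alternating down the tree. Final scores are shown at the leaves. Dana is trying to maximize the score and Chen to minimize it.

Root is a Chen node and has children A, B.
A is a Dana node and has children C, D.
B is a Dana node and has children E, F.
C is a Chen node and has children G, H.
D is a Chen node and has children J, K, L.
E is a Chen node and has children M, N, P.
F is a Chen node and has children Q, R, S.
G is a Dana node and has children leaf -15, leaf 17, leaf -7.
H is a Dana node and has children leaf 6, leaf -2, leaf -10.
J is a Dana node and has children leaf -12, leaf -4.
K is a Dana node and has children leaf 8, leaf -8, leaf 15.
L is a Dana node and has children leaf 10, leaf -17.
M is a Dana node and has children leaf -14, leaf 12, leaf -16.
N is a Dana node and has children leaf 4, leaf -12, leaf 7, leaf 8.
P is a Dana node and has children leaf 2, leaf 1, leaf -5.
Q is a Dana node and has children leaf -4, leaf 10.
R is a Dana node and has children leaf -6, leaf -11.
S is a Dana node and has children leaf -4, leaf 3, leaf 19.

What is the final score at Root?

G (Dana): max(-15, 17, -7) = 17
H (Dana): max(6, -2, -10) = 6
C (Chen): min(17, 6) = 6
J (Dana): max(-12, -4) = -4
K (Dana): max(8, -8, 15) = 15
L (Dana): max(10, -17) = 10
D (Chen): min(-4, 15, 10) = -4
A (Dana): max(6, -4) = 6
M (Dana): max(-14, 12, -16) = 12
N (Dana): max(4, -12, 7, 8) = 8
P (Dana): max(2, 1, -5) = 2
E (Chen): min(12, 8, 2) = 2
Q (Dana): max(-4, 10) = 10
R (Dana): max(-6, -11) = -6
S (Dana): max(-4, 3, 19) = 19
F (Chen): min(10, -6, 19) = -6
B (Dana): max(2, -6) = 2
Root (Chen): min(6, 2) = 2

2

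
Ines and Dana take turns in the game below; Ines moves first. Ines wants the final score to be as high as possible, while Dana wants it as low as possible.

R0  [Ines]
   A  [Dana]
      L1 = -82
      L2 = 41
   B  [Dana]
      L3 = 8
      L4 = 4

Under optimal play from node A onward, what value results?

A (Dana): min(-82, 41) = -82

-82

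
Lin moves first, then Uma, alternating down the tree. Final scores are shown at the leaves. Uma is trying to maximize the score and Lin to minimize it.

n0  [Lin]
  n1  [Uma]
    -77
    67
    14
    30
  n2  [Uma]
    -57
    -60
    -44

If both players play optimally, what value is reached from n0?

-44

n1 (Uma): max(-77, 67, 14, 30) = 67
n2 (Uma): max(-57, -60, -44) = -44
n0 (Lin): min(67, -44) = -44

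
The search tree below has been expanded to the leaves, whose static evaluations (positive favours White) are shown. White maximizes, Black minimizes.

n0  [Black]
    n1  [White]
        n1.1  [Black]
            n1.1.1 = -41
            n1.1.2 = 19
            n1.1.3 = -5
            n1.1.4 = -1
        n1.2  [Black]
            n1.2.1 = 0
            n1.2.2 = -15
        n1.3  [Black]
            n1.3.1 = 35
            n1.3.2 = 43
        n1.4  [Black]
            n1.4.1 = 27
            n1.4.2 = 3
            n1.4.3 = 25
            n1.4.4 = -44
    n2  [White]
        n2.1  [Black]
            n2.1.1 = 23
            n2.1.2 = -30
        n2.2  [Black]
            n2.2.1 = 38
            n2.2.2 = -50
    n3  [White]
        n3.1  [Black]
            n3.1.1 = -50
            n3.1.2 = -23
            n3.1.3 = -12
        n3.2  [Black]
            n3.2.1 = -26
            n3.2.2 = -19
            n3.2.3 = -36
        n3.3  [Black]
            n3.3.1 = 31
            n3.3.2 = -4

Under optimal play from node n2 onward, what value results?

n2.1 (Black): min(23, -30) = -30
n2.2 (Black): min(38, -50) = -50
n2 (White): max(-30, -50) = -30

-30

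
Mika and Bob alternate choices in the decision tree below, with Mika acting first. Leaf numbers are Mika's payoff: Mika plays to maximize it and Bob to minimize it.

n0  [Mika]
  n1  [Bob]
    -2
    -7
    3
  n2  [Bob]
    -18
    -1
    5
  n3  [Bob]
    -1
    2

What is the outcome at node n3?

-1

n3 (Bob): min(-1, 2) = -1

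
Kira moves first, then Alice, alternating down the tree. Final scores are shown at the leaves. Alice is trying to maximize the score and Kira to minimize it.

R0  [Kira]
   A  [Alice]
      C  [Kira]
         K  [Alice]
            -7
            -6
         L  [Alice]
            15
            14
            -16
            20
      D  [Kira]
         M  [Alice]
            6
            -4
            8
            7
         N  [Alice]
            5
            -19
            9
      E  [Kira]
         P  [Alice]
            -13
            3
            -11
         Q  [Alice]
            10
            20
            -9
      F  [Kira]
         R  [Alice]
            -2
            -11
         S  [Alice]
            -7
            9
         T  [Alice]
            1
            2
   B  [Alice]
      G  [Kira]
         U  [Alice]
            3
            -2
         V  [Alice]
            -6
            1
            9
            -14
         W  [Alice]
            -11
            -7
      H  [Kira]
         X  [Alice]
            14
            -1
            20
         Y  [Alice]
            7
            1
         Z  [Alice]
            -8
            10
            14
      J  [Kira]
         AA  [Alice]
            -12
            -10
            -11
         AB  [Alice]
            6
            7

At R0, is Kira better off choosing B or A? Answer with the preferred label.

U (Alice): max(3, -2) = 3
V (Alice): max(-6, 1, 9, -14) = 9
W (Alice): max(-11, -7) = -7
G (Kira): min(3, 9, -7) = -7
X (Alice): max(14, -1, 20) = 20
Y (Alice): max(7, 1) = 7
Z (Alice): max(-8, 10, 14) = 14
H (Kira): min(20, 7, 14) = 7
AA (Alice): max(-12, -10, -11) = -10
AB (Alice): max(6, 7) = 7
J (Kira): min(-10, 7) = -10
B (Alice): max(-7, 7, -10) = 7
K (Alice): max(-7, -6) = -6
L (Alice): max(15, 14, -16, 20) = 20
C (Kira): min(-6, 20) = -6
M (Alice): max(6, -4, 8, 7) = 8
N (Alice): max(5, -19, 9) = 9
D (Kira): min(8, 9) = 8
P (Alice): max(-13, 3, -11) = 3
Q (Alice): max(10, 20, -9) = 20
E (Kira): min(3, 20) = 3
R (Alice): max(-2, -11) = -2
S (Alice): max(-7, 9) = 9
T (Alice): max(1, 2) = 2
F (Kira): min(-2, 9, 2) = -2
A (Alice): max(-6, 8, 3, -2) = 8
Kira prefers the lower value; B=7, A=8. B is better since 7 < 8.

B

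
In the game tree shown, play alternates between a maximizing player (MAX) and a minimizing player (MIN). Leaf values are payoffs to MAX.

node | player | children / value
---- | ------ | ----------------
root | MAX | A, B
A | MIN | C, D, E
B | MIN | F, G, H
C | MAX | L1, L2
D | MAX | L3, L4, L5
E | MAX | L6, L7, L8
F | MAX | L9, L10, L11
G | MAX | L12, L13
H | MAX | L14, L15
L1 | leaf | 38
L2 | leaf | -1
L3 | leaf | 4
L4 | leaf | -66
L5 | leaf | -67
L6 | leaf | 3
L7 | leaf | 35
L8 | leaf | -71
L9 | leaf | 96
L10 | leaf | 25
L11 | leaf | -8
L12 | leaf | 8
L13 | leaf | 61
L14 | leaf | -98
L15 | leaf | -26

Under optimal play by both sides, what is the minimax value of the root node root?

4

C (MAX): max(38, -1) = 38
D (MAX): max(4, -66, -67) = 4
E (MAX): max(3, 35, -71) = 35
A (MIN): min(38, 4, 35) = 4
F (MAX): max(96, 25, -8) = 96
G (MAX): max(8, 61) = 61
H (MAX): max(-98, -26) = -26
B (MIN): min(96, 61, -26) = -26
root (MAX): max(4, -26) = 4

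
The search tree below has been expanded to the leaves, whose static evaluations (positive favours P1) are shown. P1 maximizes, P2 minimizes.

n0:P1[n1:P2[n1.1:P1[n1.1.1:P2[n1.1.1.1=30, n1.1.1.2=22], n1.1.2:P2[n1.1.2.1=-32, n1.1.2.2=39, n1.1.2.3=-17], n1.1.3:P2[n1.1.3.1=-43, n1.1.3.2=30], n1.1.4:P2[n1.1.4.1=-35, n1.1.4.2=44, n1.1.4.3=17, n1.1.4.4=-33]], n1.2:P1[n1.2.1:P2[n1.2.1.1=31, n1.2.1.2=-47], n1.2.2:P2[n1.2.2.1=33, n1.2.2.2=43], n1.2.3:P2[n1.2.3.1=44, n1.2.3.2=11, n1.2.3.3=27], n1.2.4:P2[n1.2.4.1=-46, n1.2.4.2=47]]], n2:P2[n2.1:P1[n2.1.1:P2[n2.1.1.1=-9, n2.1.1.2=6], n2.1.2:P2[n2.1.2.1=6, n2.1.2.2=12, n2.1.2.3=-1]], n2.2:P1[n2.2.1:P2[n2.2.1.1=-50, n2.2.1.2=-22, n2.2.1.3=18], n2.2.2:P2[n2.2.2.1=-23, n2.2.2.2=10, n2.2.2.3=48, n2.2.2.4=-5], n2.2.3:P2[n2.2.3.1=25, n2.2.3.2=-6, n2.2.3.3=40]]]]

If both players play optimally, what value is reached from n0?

22

n1.1.1 (P2): min(30, 22) = 22
n1.1.2 (P2): min(-32, 39, -17) = -32
n1.1.3 (P2): min(-43, 30) = -43
n1.1.4 (P2): min(-35, 44, 17, -33) = -35
n1.1 (P1): max(22, -32, -43, -35) = 22
n1.2.1 (P2): min(31, -47) = -47
n1.2.2 (P2): min(33, 43) = 33
n1.2.3 (P2): min(44, 11, 27) = 11
n1.2.4 (P2): min(-46, 47) = -46
n1.2 (P1): max(-47, 33, 11, -46) = 33
n1 (P2): min(22, 33) = 22
n2.1.1 (P2): min(-9, 6) = -9
n2.1.2 (P2): min(6, 12, -1) = -1
n2.1 (P1): max(-9, -1) = -1
n2.2.1 (P2): min(-50, -22, 18) = -50
n2.2.2 (P2): min(-23, 10, 48, -5) = -23
n2.2.3 (P2): min(25, -6, 40) = -6
n2.2 (P1): max(-50, -23, -6) = -6
n2 (P2): min(-1, -6) = -6
n0 (P1): max(22, -6) = 22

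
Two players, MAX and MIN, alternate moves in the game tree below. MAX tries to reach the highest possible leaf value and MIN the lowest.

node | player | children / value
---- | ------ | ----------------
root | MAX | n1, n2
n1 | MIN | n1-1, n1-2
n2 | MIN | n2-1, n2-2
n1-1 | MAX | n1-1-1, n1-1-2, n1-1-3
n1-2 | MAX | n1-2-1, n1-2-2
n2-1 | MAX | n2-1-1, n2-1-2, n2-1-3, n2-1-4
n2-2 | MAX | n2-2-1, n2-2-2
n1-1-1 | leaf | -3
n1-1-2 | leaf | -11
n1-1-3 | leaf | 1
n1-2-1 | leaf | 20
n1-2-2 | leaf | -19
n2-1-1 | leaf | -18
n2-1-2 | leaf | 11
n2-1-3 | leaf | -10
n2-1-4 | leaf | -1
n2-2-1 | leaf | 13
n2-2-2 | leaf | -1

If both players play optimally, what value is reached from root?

n1-1 (MAX): max(-3, -11, 1) = 1
n1-2 (MAX): max(20, -19) = 20
n1 (MIN): min(1, 20) = 1
n2-1 (MAX): max(-18, 11, -10, -1) = 11
n2-2 (MAX): max(13, -1) = 13
n2 (MIN): min(11, 13) = 11
root (MAX): max(1, 11) = 11

11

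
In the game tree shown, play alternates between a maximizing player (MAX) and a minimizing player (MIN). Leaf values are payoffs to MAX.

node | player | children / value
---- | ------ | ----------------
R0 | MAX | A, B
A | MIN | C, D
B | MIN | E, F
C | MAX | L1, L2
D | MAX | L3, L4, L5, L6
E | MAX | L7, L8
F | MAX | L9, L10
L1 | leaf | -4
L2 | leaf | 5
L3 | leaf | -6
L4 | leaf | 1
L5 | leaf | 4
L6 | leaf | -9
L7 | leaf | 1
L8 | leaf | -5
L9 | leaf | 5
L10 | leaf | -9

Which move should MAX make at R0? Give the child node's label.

A

C (MAX): max(-4, 5) = 5
D (MAX): max(-6, 1, 4, -9) = 4
A (MIN): min(5, 4) = 4
E (MAX): max(1, -5) = 1
F (MAX): max(5, -9) = 5
B (MIN): min(1, 5) = 1
R0 (MAX): max(4, 1) = 4
MAX at R0 wants the highest of {A=4, B=1}, so chooses A.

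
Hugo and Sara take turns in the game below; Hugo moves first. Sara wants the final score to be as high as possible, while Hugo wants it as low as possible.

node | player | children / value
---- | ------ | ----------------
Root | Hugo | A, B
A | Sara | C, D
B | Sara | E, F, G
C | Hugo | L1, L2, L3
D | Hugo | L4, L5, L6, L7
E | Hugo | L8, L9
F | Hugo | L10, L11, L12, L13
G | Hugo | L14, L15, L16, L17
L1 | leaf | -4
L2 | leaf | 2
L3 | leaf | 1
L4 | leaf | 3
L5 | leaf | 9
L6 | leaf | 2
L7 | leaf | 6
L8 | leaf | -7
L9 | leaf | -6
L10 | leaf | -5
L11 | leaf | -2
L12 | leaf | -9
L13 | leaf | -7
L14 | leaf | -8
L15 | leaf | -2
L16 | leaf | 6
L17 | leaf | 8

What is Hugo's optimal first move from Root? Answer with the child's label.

C (Hugo): min(-4, 2, 1) = -4
D (Hugo): min(3, 9, 2, 6) = 2
A (Sara): max(-4, 2) = 2
E (Hugo): min(-7, -6) = -7
F (Hugo): min(-5, -2, -9, -7) = -9
G (Hugo): min(-8, -2, 6, 8) = -8
B (Sara): max(-7, -9, -8) = -7
Root (Hugo): min(2, -7) = -7
Hugo at Root wants the lowest of {A=2, B=-7}, so chooses B.

B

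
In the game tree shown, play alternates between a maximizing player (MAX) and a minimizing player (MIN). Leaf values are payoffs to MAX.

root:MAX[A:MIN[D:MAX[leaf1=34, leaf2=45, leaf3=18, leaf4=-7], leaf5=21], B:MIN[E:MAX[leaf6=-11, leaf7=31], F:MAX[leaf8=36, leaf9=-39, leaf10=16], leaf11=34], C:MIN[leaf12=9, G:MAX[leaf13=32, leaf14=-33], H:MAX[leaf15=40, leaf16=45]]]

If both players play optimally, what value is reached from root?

31

D (MAX): max(34, 45, 18, -7) = 45
A (MIN): min(45, 21) = 21
E (MAX): max(-11, 31) = 31
F (MAX): max(36, -39, 16) = 36
B (MIN): min(31, 36, 34) = 31
G (MAX): max(32, -33) = 32
H (MAX): max(40, 45) = 45
C (MIN): min(9, 32, 45) = 9
root (MAX): max(21, 31, 9) = 31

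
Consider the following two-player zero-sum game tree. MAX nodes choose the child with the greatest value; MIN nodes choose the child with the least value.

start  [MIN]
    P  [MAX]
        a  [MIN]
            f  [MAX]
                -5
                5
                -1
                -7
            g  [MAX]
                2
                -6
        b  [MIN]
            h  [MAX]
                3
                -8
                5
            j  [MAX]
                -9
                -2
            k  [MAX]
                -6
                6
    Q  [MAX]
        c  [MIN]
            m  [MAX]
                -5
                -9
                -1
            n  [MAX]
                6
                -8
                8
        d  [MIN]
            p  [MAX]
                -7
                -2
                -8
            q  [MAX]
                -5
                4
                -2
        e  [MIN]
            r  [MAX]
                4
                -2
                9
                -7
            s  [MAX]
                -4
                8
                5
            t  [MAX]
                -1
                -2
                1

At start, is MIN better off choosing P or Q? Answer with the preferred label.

f (MAX): max(-5, 5, -1, -7) = 5
g (MAX): max(2, -6) = 2
a (MIN): min(5, 2) = 2
h (MAX): max(3, -8, 5) = 5
j (MAX): max(-9, -2) = -2
k (MAX): max(-6, 6) = 6
b (MIN): min(5, -2, 6) = -2
P (MAX): max(2, -2) = 2
m (MAX): max(-5, -9, -1) = -1
n (MAX): max(6, -8, 8) = 8
c (MIN): min(-1, 8) = -1
p (MAX): max(-7, -2, -8) = -2
q (MAX): max(-5, 4, -2) = 4
d (MIN): min(-2, 4) = -2
r (MAX): max(4, -2, 9, -7) = 9
s (MAX): max(-4, 8, 5) = 8
t (MAX): max(-1, -2, 1) = 1
e (MIN): min(9, 8, 1) = 1
Q (MAX): max(-1, -2, 1) = 1
MIN prefers the lower value; P=2, Q=1. Q is better since 1 < 2.

Q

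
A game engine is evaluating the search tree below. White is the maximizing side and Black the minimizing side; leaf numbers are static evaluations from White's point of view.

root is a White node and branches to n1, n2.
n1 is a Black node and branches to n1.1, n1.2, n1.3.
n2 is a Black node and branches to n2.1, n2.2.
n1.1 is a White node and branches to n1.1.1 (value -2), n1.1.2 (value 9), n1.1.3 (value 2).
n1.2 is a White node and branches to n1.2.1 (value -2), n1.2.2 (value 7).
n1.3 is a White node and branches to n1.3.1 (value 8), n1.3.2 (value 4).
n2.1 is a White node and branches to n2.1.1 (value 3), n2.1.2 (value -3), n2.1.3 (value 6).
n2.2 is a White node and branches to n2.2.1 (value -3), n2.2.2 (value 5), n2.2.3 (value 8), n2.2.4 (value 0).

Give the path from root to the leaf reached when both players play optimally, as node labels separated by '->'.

n1.1 (White): max(-2, 9, 2) = 9
n1.2 (White): max(-2, 7) = 7
n1.3 (White): max(8, 4) = 8
n1 (Black): min(9, 7, 8) = 7
n2.1 (White): max(3, -3, 6) = 6
n2.2 (White): max(-3, 5, 8, 0) = 8
n2 (Black): min(6, 8) = 6
root (White): max(7, 6) = 7
At root, White picks n1 (highest: 7).
At n1, Black picks n1.2 (lowest: 7).
At n1.2, White picks n1.2.2 (highest: 7).
Terminal value 7.

root -> n1 -> n1.2 -> n1.2.2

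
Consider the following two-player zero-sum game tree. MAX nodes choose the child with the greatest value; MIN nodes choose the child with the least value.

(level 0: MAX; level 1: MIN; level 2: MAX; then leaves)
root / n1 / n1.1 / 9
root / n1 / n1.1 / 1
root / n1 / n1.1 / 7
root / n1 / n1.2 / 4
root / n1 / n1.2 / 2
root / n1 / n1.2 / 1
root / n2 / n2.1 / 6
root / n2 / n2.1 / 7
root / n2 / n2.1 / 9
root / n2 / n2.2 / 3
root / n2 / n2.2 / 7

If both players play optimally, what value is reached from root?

7

n1.1 (MAX): max(9, 1, 7) = 9
n1.2 (MAX): max(4, 2, 1) = 4
n1 (MIN): min(9, 4) = 4
n2.1 (MAX): max(6, 7, 9) = 9
n2.2 (MAX): max(3, 7) = 7
n2 (MIN): min(9, 7) = 7
root (MAX): max(4, 7) = 7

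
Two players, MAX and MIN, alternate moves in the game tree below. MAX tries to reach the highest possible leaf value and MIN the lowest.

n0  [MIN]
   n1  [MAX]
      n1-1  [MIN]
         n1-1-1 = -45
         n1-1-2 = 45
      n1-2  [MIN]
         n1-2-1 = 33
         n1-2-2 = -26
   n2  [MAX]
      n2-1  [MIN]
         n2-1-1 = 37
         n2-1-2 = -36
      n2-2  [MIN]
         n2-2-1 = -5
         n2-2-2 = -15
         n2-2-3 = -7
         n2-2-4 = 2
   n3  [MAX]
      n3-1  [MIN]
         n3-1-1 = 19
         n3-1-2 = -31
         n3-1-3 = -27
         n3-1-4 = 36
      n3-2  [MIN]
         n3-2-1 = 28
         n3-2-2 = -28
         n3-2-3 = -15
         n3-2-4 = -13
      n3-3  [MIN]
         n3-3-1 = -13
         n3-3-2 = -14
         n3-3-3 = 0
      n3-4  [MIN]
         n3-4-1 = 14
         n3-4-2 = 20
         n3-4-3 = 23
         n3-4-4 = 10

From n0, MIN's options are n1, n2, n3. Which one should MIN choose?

n1

n1-1 (MIN): min(-45, 45) = -45
n1-2 (MIN): min(33, -26) = -26
n1 (MAX): max(-45, -26) = -26
n2-1 (MIN): min(37, -36) = -36
n2-2 (MIN): min(-5, -15, -7, 2) = -15
n2 (MAX): max(-36, -15) = -15
n3-1 (MIN): min(19, -31, -27, 36) = -31
n3-2 (MIN): min(28, -28, -15, -13) = -28
n3-3 (MIN): min(-13, -14, 0) = -14
n3-4 (MIN): min(14, 20, 23, 10) = 10
n3 (MAX): max(-31, -28, -14, 10) = 10
n0 (MIN): min(-26, -15, 10) = -26
MIN at n0 wants the lowest of {n1=-26, n2=-15, n3=10}, so chooses n1.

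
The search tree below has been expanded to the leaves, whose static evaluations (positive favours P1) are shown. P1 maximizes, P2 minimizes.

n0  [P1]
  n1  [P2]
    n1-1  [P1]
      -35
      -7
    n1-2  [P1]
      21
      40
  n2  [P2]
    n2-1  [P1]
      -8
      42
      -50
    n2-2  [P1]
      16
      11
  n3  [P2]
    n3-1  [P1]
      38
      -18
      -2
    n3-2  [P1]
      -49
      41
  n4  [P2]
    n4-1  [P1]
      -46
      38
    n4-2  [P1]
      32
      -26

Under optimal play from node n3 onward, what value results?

n3-1 (P1): max(38, -18, -2) = 38
n3-2 (P1): max(-49, 41) = 41
n3 (P2): min(38, 41) = 38

38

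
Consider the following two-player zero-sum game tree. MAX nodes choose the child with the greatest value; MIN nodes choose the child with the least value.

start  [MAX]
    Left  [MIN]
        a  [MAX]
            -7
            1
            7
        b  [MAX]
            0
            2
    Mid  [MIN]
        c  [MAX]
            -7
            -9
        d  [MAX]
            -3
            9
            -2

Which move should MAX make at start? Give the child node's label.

a (MAX): max(-7, 1, 7) = 7
b (MAX): max(0, 2) = 2
Left (MIN): min(7, 2) = 2
c (MAX): max(-7, -9) = -7
d (MAX): max(-3, 9, -2) = 9
Mid (MIN): min(-7, 9) = -7
start (MAX): max(2, -7) = 2
MAX at start wants the highest of {Left=2, Mid=-7}, so chooses Left.

Left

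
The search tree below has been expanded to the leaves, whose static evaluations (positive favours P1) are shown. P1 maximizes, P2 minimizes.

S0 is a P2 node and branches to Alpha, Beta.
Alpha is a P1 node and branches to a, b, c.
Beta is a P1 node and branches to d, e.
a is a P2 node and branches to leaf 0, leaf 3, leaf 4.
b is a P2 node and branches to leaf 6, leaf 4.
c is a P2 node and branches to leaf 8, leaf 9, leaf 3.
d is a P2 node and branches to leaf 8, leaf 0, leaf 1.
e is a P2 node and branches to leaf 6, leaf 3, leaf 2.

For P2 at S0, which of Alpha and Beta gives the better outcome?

Beta

a (P2): min(0, 3, 4) = 0
b (P2): min(6, 4) = 4
c (P2): min(8, 9, 3) = 3
Alpha (P1): max(0, 4, 3) = 4
d (P2): min(8, 0, 1) = 0
e (P2): min(6, 3, 2) = 2
Beta (P1): max(0, 2) = 2
P2 prefers the lower value; Alpha=4, Beta=2. Beta is better since 2 < 4.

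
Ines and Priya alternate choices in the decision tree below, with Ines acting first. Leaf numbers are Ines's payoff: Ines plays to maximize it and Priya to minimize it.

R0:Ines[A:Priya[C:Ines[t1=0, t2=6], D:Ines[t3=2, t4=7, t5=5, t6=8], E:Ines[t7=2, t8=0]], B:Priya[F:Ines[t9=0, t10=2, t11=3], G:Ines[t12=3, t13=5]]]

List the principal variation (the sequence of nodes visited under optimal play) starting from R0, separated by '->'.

C (Ines): max(0, 6) = 6
D (Ines): max(2, 7, 5, 8) = 8
E (Ines): max(2, 0) = 2
A (Priya): min(6, 8, 2) = 2
F (Ines): max(0, 2, 3) = 3
G (Ines): max(3, 5) = 5
B (Priya): min(3, 5) = 3
R0 (Ines): max(2, 3) = 3
At R0, Ines picks B (highest: 3).
At B, Priya picks F (lowest: 3).
At F, Ines picks t11 (highest: 3).
Terminal value 3.

R0 -> B -> F -> t11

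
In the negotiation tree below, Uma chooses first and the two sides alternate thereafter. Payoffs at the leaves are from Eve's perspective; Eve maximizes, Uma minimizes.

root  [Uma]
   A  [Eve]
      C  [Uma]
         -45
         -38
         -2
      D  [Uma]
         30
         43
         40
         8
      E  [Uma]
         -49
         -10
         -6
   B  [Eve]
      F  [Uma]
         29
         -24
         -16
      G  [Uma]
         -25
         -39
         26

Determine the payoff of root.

-24

C (Uma): min(-45, -38, -2) = -45
D (Uma): min(30, 43, 40, 8) = 8
E (Uma): min(-49, -10, -6) = -49
A (Eve): max(-45, 8, -49) = 8
F (Uma): min(29, -24, -16) = -24
G (Uma): min(-25, -39, 26) = -39
B (Eve): max(-24, -39) = -24
root (Uma): min(8, -24) = -24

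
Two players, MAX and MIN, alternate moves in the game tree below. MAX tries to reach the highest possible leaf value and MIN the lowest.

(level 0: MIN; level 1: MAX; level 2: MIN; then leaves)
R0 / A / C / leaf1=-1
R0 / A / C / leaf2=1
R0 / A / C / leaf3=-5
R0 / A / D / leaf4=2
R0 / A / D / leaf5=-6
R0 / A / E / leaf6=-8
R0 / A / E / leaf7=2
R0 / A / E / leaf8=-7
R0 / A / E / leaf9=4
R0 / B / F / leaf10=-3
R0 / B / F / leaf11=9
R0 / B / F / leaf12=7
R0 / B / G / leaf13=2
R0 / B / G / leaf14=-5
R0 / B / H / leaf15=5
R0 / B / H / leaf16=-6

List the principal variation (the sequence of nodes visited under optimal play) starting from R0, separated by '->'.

R0 -> A -> C -> leaf3

C (MIN): min(-1, 1, -5) = -5
D (MIN): min(2, -6) = -6
E (MIN): min(-8, 2, -7, 4) = -8
A (MAX): max(-5, -6, -8) = -5
F (MIN): min(-3, 9, 7) = -3
G (MIN): min(2, -5) = -5
H (MIN): min(5, -6) = -6
B (MAX): max(-3, -5, -6) = -3
R0 (MIN): min(-5, -3) = -5
At R0, MIN picks A (lowest: -5).
At A, MAX picks C (highest: -5).
At C, MIN picks leaf3 (lowest: -5).
Terminal value -5.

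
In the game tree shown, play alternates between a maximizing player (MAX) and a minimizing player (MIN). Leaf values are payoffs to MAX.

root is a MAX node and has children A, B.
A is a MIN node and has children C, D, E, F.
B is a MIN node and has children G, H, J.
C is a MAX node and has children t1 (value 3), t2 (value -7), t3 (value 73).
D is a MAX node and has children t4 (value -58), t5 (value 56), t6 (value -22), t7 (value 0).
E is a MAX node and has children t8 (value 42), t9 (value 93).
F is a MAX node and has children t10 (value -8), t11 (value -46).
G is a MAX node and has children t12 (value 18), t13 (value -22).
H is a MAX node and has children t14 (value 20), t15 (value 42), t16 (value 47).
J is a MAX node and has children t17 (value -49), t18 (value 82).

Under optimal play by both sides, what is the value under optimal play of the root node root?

C (MAX): max(3, -7, 73) = 73
D (MAX): max(-58, 56, -22, 0) = 56
E (MAX): max(42, 93) = 93
F (MAX): max(-8, -46) = -8
A (MIN): min(73, 56, 93, -8) = -8
G (MAX): max(18, -22) = 18
H (MAX): max(20, 42, 47) = 47
J (MAX): max(-49, 82) = 82
B (MIN): min(18, 47, 82) = 18
root (MAX): max(-8, 18) = 18

18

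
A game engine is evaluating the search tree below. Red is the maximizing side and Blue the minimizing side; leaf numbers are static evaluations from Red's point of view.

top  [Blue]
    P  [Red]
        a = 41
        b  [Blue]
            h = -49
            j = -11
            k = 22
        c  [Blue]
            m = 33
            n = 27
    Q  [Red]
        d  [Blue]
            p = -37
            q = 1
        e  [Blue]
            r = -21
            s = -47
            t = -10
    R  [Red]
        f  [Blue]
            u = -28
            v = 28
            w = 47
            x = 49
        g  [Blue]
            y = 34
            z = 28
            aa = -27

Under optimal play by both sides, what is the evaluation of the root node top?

-37

b (Blue): min(-49, -11, 22) = -49
c (Blue): min(33, 27) = 27
P (Red): max(41, -49, 27) = 41
d (Blue): min(-37, 1) = -37
e (Blue): min(-21, -47, -10) = -47
Q (Red): max(-37, -47) = -37
f (Blue): min(-28, 28, 47, 49) = -28
g (Blue): min(34, 28, -27) = -27
R (Red): max(-28, -27) = -27
top (Blue): min(41, -37, -27) = -37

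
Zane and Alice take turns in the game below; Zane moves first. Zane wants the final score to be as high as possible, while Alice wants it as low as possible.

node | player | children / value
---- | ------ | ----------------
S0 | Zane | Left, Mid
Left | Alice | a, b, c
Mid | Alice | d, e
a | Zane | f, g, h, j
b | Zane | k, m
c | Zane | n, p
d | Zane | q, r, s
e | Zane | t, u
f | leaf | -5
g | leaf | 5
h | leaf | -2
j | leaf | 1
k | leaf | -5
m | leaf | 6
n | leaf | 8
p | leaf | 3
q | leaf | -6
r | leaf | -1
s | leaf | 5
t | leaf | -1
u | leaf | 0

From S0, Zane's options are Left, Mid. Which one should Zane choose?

Left

a (Zane): max(-5, 5, -2, 1) = 5
b (Zane): max(-5, 6) = 6
c (Zane): max(8, 3) = 8
Left (Alice): min(5, 6, 8) = 5
d (Zane): max(-6, -1, 5) = 5
e (Zane): max(-1, 0) = 0
Mid (Alice): min(5, 0) = 0
S0 (Zane): max(5, 0) = 5
Zane at S0 wants the highest of {Left=5, Mid=0}, so chooses Left.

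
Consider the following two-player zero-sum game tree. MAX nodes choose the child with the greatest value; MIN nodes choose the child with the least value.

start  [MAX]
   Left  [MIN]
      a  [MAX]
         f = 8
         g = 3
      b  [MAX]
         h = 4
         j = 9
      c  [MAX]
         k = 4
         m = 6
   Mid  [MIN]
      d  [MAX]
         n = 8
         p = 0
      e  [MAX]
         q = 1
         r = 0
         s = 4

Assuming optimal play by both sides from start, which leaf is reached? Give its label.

a (MAX): max(8, 3) = 8
b (MAX): max(4, 9) = 9
c (MAX): max(4, 6) = 6
Left (MIN): min(8, 9, 6) = 6
d (MAX): max(8, 0) = 8
e (MAX): max(1, 0, 4) = 4
Mid (MIN): min(8, 4) = 4
start (MAX): max(6, 4) = 6
At start, MAX picks Left (highest: 6).
At Left, MIN picks c (lowest: 6).
At c, MAX picks m (highest: 6).
Terminal value 6.

m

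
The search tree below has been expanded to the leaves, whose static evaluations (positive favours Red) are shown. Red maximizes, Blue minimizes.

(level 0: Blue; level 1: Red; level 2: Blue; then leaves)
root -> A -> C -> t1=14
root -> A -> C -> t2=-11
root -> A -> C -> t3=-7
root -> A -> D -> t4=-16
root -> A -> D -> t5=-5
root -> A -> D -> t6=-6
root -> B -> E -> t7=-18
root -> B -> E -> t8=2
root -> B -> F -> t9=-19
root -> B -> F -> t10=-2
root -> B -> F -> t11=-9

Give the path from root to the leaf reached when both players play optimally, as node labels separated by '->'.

C (Blue): min(14, -11, -7) = -11
D (Blue): min(-16, -5, -6) = -16
A (Red): max(-11, -16) = -11
E (Blue): min(-18, 2) = -18
F (Blue): min(-19, -2, -9) = -19
B (Red): max(-18, -19) = -18
root (Blue): min(-11, -18) = -18
At root, Blue picks B (lowest: -18).
At B, Red picks E (highest: -18).
At E, Blue picks t7 (lowest: -18).
Terminal value -18.

root -> B -> E -> t7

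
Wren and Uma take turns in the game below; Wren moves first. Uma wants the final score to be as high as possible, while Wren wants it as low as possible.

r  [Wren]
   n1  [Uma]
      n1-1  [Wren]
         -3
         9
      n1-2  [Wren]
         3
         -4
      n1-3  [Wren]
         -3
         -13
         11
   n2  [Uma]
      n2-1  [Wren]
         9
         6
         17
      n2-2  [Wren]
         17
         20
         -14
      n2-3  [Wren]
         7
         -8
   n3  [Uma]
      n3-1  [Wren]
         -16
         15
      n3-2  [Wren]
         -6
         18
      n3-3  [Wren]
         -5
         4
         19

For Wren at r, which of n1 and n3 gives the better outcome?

n3

n1-1 (Wren): min(-3, 9) = -3
n1-2 (Wren): min(3, -4) = -4
n1-3 (Wren): min(-3, -13, 11) = -13
n1 (Uma): max(-3, -4, -13) = -3
n3-1 (Wren): min(-16, 15) = -16
n3-2 (Wren): min(-6, 18) = -6
n3-3 (Wren): min(-5, 4, 19) = -5
n3 (Uma): max(-16, -6, -5) = -5
Wren prefers the lower value; n1=-3, n3=-5. n3 is better since -5 < -3.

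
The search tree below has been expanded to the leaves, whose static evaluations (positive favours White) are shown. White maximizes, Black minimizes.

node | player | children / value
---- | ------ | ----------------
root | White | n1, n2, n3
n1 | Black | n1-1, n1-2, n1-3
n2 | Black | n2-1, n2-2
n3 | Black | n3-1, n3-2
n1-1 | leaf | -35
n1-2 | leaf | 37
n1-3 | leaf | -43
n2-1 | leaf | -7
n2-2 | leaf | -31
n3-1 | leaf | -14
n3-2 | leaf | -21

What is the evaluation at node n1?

n1 (Black): min(-35, 37, -43) = -43

-43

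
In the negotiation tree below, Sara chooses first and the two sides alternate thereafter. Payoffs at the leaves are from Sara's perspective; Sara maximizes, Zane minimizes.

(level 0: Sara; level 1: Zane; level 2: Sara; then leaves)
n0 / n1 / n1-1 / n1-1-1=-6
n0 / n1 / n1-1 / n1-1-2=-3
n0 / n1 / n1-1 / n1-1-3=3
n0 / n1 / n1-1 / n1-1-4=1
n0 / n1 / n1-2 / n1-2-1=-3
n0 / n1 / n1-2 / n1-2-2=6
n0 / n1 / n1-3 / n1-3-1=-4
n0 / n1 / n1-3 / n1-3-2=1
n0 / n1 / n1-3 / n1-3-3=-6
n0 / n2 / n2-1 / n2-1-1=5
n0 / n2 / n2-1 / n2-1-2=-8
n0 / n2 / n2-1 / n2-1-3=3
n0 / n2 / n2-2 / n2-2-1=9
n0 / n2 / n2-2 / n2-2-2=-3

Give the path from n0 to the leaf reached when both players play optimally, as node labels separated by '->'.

n0 -> n2 -> n2-1 -> n2-1-1

n1-1 (Sara): max(-6, -3, 3, 1) = 3
n1-2 (Sara): max(-3, 6) = 6
n1-3 (Sara): max(-4, 1, -6) = 1
n1 (Zane): min(3, 6, 1) = 1
n2-1 (Sara): max(5, -8, 3) = 5
n2-2 (Sara): max(9, -3) = 9
n2 (Zane): min(5, 9) = 5
n0 (Sara): max(1, 5) = 5
At n0, Sara picks n2 (highest: 5).
At n2, Zane picks n2-1 (lowest: 5).
At n2-1, Sara picks n2-1-1 (highest: 5).
Terminal value 5.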